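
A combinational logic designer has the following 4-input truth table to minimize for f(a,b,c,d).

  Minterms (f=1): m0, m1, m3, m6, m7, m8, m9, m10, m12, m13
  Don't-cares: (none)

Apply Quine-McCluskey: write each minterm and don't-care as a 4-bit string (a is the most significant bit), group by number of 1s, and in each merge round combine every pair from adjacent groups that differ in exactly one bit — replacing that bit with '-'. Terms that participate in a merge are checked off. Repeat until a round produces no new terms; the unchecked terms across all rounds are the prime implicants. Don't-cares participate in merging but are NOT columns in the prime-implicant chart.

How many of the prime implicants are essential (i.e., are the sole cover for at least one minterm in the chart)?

4

size-2^0 implicants → 0000(✓)  0001(✓)  0011(✓)  0110(✓)  0111(✓)  1000(✓)  1001(✓)  1010(✓)  1100(✓)  1101(✓)
size-2^1 implicants → -000(✓)  -001(✓)  0-11  00-1  000-(✓)  011-  1-00(✓)  1-01(✓)  10-0  100-(✓)  110-(✓)
size-2^2 implicants → -00-  1-0-
Unchecked terms (primes): -00-, 0-11, 00-1, 011-, 1-0-, 10-0
Minterm coverage:
  m0 ⊆ -00- [E]
  m1 ⊆ -00-,00-1
  m3 ⊆ 0-11,00-1
  m6 ⊆ 011- [E]
  m7 ⊆ 0-11,011-
  m8 ⊆ -00-,1-0-,10-0
  m9 ⊆ -00-,1-0-
  m10 ⊆ 10-0 [E]
  m12 ⊆ 1-0- [E]
  m13 ⊆ 1-0- [E]
E = {-00-, 011-, 1-0-, 10-0}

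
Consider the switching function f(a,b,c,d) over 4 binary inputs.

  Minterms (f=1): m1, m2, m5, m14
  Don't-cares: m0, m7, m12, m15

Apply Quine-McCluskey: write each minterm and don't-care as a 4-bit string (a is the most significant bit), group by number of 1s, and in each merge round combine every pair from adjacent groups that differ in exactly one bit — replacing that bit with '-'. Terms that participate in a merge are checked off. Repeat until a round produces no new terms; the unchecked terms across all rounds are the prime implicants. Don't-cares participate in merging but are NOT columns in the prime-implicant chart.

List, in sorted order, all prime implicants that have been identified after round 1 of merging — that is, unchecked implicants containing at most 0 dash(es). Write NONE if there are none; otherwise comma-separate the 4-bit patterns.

Round 0: 0000✓ 0001✓ 0010✓ 0101✓ 0111✓ 1100✓ 1110✓ 1111✓
Round 1: -111 0-01 00-0 000- 01-1 11-0 111-
PIs = {-111, 0-01, 00-0, 000-, 01-1, 11-0, 111-}

NONE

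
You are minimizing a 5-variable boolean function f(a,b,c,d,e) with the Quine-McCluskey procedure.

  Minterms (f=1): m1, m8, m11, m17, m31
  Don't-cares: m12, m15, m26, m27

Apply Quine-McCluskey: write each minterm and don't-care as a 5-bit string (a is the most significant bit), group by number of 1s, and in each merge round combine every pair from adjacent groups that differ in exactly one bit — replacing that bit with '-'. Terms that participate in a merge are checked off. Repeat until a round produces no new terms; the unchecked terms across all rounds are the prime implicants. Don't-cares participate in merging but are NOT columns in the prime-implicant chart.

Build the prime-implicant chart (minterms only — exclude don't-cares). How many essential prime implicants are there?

3

size-2^0 implicants → 00001(✓)  01000(✓)  01011(✓)  01100(✓)  01111(✓)  10001(✓)  11010(✓)  11011(✓)  11111(✓)
size-2^1 implicants → -0001  -1011(✓)  -1111(✓)  01-00  01-11(✓)  11-11(✓)  1101-
size-2^2 implicants → -1-11
Unchecked terms (primes): -0001, -1-11, 01-00, 1101-
Minterm coverage:
  m1 ⊆ -0001 [E]
  m8 ⊆ 01-00 [E]
  m11 ⊆ -1-11 [E]
  m17 ⊆ -0001 [E]
  m31 ⊆ -1-11 [E]
E = {-0001, -1-11, 01-00}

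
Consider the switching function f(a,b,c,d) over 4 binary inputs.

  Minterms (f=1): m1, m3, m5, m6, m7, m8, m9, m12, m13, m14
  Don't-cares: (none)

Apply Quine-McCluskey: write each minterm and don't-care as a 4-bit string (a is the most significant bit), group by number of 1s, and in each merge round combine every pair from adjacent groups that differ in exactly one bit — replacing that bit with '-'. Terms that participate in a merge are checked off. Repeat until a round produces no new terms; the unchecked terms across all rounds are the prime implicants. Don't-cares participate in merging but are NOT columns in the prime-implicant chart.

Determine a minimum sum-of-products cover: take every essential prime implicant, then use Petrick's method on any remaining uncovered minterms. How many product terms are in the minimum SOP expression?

size-2^0 implicants → 0001(✓)  0011(✓)  0101(✓)  0110(✓)  0111(✓)  1000(✓)  1001(✓)  1100(✓)  1101(✓)  1110(✓)
size-2^1 implicants → -001(✓)  -101(✓)  -110  0-01(✓)  0-11(✓)  00-1(✓)  01-1(✓)  011-  1-00(✓)  1-01(✓)  100-(✓)  11-0  110-(✓)
size-2^2 implicants → --01  0--1  1-0-
Unchecked terms (primes): --01, -110, 0--1, 011-, 1-0-, 11-0
Minterm coverage:
  m1 ⊆ --01,0--1
  m3 ⊆ 0--1 [E]
  m5 ⊆ --01,0--1
  m6 ⊆ -110,011-
  m7 ⊆ 0--1,011-
  m8 ⊆ 1-0- [E]
  m9 ⊆ --01,1-0-
  m12 ⊆ 1-0-,11-0
  m13 ⊆ --01,1-0-
  m14 ⊆ -110,11-0
E = {0--1, 1-0-}
Petrick residual → -110
Cover = bcd' + a'd + ac'  |cover|=3

3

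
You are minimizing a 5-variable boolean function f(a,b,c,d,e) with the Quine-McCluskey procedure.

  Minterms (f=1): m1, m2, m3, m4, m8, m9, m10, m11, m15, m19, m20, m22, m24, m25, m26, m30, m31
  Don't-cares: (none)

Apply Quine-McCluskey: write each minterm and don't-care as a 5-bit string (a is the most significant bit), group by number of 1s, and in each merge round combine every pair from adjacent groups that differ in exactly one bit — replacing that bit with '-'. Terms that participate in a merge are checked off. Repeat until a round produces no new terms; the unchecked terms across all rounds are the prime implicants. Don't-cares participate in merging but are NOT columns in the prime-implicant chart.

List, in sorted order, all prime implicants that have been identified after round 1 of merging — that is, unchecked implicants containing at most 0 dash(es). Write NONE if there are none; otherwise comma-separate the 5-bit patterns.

[col 0] 00001*, 00010*, 00011*, 00100*, 01000*, 01001*, 01010*, 01011*, 01111*, 10011*, 10100*, 10110*, 11000*, 11001*, 11010*, 11110*, 11111*
[col 1] -0011, -0100, -1000*, -1001*, -1010*, -1111, 0-001*, 0-010*, 0-011*, 000-1*, 0001-*, 01-11, 010-0*, 010-1*, 0100-*, 0101-*, 1-110, 101-0, 11-10, 110-0*, 1100-*, 1111-
[col 2] -10-0, -100-, 0-0-1, 0-01-, 010--
Prime implicants: -0011, -0100, -10-0, -100-, -1111, 0-0-1, 0-01-, 01-11, 010--, 1-110, 101-0, 11-10, 1111-

NONE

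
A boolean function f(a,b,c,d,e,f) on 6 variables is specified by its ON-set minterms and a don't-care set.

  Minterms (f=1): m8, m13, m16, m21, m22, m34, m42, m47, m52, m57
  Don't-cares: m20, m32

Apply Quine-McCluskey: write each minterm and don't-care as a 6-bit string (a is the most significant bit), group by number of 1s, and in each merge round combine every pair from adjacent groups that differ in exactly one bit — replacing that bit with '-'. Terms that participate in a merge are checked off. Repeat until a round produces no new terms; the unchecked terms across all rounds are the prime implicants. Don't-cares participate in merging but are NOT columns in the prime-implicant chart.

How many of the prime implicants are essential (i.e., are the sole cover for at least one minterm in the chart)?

9

size-2^0 implicants → 001000  001101  010000(✓)  010100(✓)  010101(✓)  010110(✓)  100000(✓)  100010(✓)  101010(✓)  101111  110100(✓)  111001
size-2^1 implicants → -10100  010-00  0101-0  01010-  10-010  1000-0
Unchecked terms (primes): -10100, 001000, 001101, 010-00, 0101-0, 01010-, 10-010, 1000-0, 101111, 111001
Minterm coverage:
  m8 ⊆ 001000 [E]
  m13 ⊆ 001101 [E]
  m16 ⊆ 010-00 [E]
  m21 ⊆ 01010- [E]
  m22 ⊆ 0101-0 [E]
  m34 ⊆ 10-010,1000-0
  m42 ⊆ 10-010 [E]
  m47 ⊆ 101111 [E]
  m52 ⊆ -10100 [E]
  m57 ⊆ 111001 [E]
E = {-10100, 001000, 001101, 010-00, 0101-0, 01010-, 10-010, 101111, 111001}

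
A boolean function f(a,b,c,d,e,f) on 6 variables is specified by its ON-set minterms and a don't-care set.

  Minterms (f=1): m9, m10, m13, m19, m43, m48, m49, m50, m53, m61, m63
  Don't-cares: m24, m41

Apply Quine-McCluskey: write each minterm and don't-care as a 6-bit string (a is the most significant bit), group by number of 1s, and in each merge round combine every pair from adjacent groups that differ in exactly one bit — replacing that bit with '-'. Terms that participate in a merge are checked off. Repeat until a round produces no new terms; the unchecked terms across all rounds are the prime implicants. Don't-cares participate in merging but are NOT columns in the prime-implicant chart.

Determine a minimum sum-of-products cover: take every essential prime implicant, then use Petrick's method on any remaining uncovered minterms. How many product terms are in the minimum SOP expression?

Round 0: 001001✓ 001010 001101✓ 010011 011000 101001✓ 101011✓ 110000✓ 110001✓ 110010✓ 110101✓ 111101✓ 111111✓
Round 1: -01001 001-01 1010-1 11-101 110-01 1100-0 11000- 1111-1
PIs = {-01001, 001-01, 001010, 010011, 011000, 1010-1, 11-101, 110-01, 1100-0, 11000-, 1111-1}
Coverage chart:
  m9: -01001,001-01
  m10: 001010 ←essential
  m13: 001-01 ←essential
  m19: 010011 ←essential
  m43: 1010-1 ←essential
  m48: 1100-0,11000-
  m49: 110-01,11000-
  m50: 1100-0 ←essential
  m53: 11-101,110-01
  m61: 11-101,1111-1
  m63: 1111-1 ←essential
Essential: 001-01, 001010, 010011, 1010-1, 1100-0, 1111-1
Petrick residual → 110-01
Min cover (7 terms): a'b'ce'f + a'b'cd'ef' + a'bc'd'ef + ab'cd'f + abc'e'f + abc'd'f' + abcdf

7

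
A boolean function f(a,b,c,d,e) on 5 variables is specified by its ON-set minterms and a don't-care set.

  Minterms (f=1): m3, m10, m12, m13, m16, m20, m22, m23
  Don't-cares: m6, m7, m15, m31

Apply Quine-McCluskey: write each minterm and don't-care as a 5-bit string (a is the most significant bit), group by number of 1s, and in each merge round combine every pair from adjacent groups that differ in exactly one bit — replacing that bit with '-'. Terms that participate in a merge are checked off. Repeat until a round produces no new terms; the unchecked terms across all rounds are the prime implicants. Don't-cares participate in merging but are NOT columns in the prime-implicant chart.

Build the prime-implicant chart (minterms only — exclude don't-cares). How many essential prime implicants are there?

size-2^0 implicants → 00011(✓)  00110(✓)  00111(✓)  01010  01100(✓)  01101(✓)  01111(✓)  10000(✓)  10100(✓)  10110(✓)  10111(✓)  11111(✓)
size-2^1 implicants → -0110(✓)  -0111(✓)  -1111(✓)  0-111(✓)  00-11  0011-(✓)  011-1  0110-  1-111(✓)  10-00  101-0  1011-(✓)
size-2^2 implicants → --111  -011-
Unchecked terms (primes): --111, -011-, 00-11, 01010, 011-1, 0110-, 10-00, 101-0
Minterm coverage:
  m3 ⊆ 00-11 [E]
  m10 ⊆ 01010 [E]
  m12 ⊆ 0110- [E]
  m13 ⊆ 011-1,0110-
  m16 ⊆ 10-00 [E]
  m20 ⊆ 10-00,101-0
  m22 ⊆ -011-,101-0
  m23 ⊆ --111,-011-
E = {00-11, 01010, 0110-, 10-00}

4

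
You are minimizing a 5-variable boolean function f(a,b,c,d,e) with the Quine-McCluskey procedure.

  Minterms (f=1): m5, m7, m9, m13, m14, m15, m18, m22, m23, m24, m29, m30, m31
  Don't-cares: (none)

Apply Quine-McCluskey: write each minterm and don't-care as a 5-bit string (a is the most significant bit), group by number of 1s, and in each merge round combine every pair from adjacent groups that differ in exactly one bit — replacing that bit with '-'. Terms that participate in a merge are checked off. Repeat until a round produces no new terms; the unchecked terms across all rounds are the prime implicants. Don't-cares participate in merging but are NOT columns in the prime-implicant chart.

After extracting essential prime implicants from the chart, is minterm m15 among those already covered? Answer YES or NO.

[col 0] 00101*, 00111*, 01001*, 01101*, 01110*, 01111*, 10010*, 10110*, 10111*, 11000, 11101*, 11110*, 11111*
[col 1] -0111*, -1101*, -1110*, -1111*, 0-101*, 0-111*, 001-1*, 01-01, 011-1*, 0111-*, 1-110*, 1-111*, 10-10, 1011-*, 111-1*, 1111-*
[col 2] --111, -11-1, -111-, 0-1-1, 1-11-
Prime implicants: --111, -11-1, -111-, 0-1-1, 01-01, 1-11-, 10-10, 11000
PI chart (minterm → PIs covering it):
  5 | 0-1-1  (sole → essential)
  7 | --111,0-1-1
  9 | 01-01  (sole → essential)
  13 | -11-1,0-1-1,01-01
  14 | -111-  (sole → essential)
  15 | --111,-11-1,-111-,0-1-1
  18 | 10-10  (sole → essential)
  22 | 1-11-,10-10
  23 | --111,1-11-
  24 | 11000  (sole → essential)
  29 | -11-1  (sole → essential)
  30 | -111-,1-11-
  31 | --111,-11-1,-111-,1-11-
Essential prime implicants: -11-1, -111-, 0-1-1, 01-01, 10-10, 11000

YES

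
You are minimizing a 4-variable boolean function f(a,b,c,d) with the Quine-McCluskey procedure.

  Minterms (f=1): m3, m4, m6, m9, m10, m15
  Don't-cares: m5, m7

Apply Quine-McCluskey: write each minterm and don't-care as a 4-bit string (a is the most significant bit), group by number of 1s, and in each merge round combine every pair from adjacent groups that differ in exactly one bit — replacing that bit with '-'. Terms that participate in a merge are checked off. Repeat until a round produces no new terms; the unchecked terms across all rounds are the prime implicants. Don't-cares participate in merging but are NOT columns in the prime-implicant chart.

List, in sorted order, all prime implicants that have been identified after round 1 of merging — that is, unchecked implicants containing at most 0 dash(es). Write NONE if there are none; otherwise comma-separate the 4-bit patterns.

1001, 1010

Round 0: 0011✓ 0100✓ 0101✓ 0110✓ 0111✓ 1001 1010 1111✓
Round 1: -111 0-11 01-0✓ 01-1✓ 010-✓ 011-✓
Round 2: 01--
PIs = {-111, 0-11, 01--, 1001, 1010}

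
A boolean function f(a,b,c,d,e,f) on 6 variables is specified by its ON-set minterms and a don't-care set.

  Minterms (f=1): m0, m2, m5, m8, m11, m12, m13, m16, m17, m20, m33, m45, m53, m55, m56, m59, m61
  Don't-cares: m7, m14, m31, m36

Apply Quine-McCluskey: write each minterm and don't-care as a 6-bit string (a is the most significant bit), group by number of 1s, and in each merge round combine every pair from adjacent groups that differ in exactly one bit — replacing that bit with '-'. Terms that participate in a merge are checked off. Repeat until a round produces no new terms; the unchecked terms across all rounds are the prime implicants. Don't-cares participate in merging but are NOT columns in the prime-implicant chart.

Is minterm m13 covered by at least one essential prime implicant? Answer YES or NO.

NO

Round 0: 000000✓ 000010✓ 000101✓ 000111✓ 001000✓ 001011 001100✓ 001101✓ 001110✓ 010000✓ 010001✓ 010100✓ 011111 100001 100100 101101✓ 110101✓ 110111✓ 111000 111011 111101✓
Round 1: -01101 0-0000 00-000 00-101 0000-0 0001-1 001-00 0011-0 00110- 010-00 01000- 1-1101 11-101 1101-1
PIs = {-01101, 0-0000, 00-000, 00-101, 0000-0, 0001-1, 001-00, 001011, 0011-0, 00110-, 010-00, 01000-, 011111, 1-1101, 100001, 100100, 11-101, 1101-1, 111000, 111011}
Coverage chart:
  m0: 0-0000,00-000,0000-0
  m2: 0000-0 ←essential
  m5: 00-101,0001-1
  m8: 00-000,001-00
  m11: 001011 ←essential
  m12: 001-00,0011-0,00110-
  m13: -01101,00-101,00110-
  m16: 0-0000,010-00,01000-
  m17: 01000- ←essential
  m20: 010-00 ←essential
  m33: 100001 ←essential
  m45: -01101,1-1101
  m53: 11-101,1101-1
  m55: 1101-1 ←essential
  m56: 111000 ←essential
  m59: 111011 ←essential
  m61: 1-1101,11-101
Essential: 0000-0, 001011, 010-00, 01000-, 100001, 1101-1, 111000, 111011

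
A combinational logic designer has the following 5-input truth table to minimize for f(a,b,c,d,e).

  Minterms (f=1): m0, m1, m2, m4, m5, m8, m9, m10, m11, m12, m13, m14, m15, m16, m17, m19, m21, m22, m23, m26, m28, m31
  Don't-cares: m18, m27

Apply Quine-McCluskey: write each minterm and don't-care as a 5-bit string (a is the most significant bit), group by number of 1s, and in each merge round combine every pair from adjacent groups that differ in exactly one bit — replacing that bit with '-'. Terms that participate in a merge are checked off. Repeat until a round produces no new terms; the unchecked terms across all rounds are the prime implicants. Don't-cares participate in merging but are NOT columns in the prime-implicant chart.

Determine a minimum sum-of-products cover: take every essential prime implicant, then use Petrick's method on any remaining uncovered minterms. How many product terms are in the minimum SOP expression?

8

size-2^0 implicants → 00000(✓)  00001(✓)  00010(✓)  00100(✓)  00101(✓)  01000(✓)  01001(✓)  01010(✓)  01011(✓)  01100(✓)  01101(✓)  01110(✓)  01111(✓)  10000(✓)  10001(✓)  10010(✓)  10011(✓)  10101(✓)  10110(✓)  10111(✓)  11010(✓)  11011(✓)  11100(✓)  11111(✓)
size-2^1 implicants → -0000(✓)  -0001(✓)  -0010(✓)  -0101(✓)  -1010(✓)  -1011(✓)  -1100  -1111(✓)  0-000(✓)  0-001(✓)  0-010(✓)  0-100(✓)  0-101(✓)  00-00(✓)  00-01(✓)  000-0(✓)  0000-(✓)  0010-(✓)  01-00(✓)  01-01(✓)  01-10(✓)  01-11(✓)  010-0(✓)  010-1(✓)  0100-(✓)  0101-(✓)  011-0(✓)  011-1(✓)  0110-(✓)  0111-(✓)  1-010(✓)  1-011(✓)  1-111(✓)  10-01(✓)  10-10(✓)  10-11(✓)  100-0(✓)  100-1(✓)  1000-(✓)  1001-(✓)  101-1(✓)  1011-(✓)  11-11(✓)  1101-(✓)
size-2^2 implicants → --010  -0-01  -00-0  -000-  -1-11  -101-  0--00(✓)  0--01(✓)  0-0-0  0-00-(✓)  0-10-(✓)  00-0-(✓)  01--0(✓)  01--1(✓)  01-0-(✓)  01-1-(✓)  010--(✓)  011--(✓)  1--11  1-01-  10--1  10-1-  100--
size-2^3 implicants → 0--0-  01---
Unchecked terms (primes): --010, -0-01, -00-0, -000-, -1-11, -101-, -1100, 0--0-, 0-0-0, 01---, 1--11, 1-01-, 10--1, 10-1-, 100--
Minterm coverage:
  m0 ⊆ -00-0,-000-,0--0-,0-0-0
  m1 ⊆ -0-01,-000-,0--0-
  m2 ⊆ --010,-00-0,0-0-0
  m4 ⊆ 0--0- [E]
  m5 ⊆ -0-01,0--0-
  m8 ⊆ 0--0-,0-0-0,01---
  m9 ⊆ 0--0-,01---
  m10 ⊆ --010,-101-,0-0-0,01---
  m11 ⊆ -1-11,-101-,01---
  m12 ⊆ -1100,0--0-,01---
  m13 ⊆ 0--0-,01---
  m14 ⊆ 01--- [E]
  m15 ⊆ -1-11,01---
  m16 ⊆ -00-0,-000-,100--
  m17 ⊆ -0-01,-000-,10--1,100--
  m19 ⊆ 1--11,1-01-,10--1,10-1-,100--
  m21 ⊆ -0-01,10--1
  m22 ⊆ 10-1- [E]
  m23 ⊆ 1--11,10--1,10-1-
  m26 ⊆ --010,-101-,1-01-
  m28 ⊆ -1100 [E]
  m31 ⊆ -1-11,1--11
E = {-1100, 0--0-, 01---, 10-1-}
Petrick residual → --010, -0-01, -00-0, -1-11
Cover = c'de' + b'd'e + b'c'e' + bde + bcd'e' + a'd' + a'b + ab'd  |cover|=8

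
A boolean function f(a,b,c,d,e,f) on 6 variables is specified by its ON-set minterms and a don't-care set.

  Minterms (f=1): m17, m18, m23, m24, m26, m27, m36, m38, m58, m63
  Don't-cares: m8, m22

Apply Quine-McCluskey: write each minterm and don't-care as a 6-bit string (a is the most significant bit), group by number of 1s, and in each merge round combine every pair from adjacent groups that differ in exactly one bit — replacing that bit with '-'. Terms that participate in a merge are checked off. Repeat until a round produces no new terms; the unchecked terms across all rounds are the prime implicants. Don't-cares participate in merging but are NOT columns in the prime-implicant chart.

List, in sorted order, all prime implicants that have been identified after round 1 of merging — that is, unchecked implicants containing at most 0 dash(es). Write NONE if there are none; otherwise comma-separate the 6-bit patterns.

Round 0: 001000✓ 010001 010010✓ 010110✓ 010111✓ 011000✓ 011010✓ 011011✓ 100100✓ 100110✓ 111010✓ 111111
Round 1: -11010 0-1000 01-010 010-10 01011- 0110-0 01101- 1001-0
PIs = {-11010, 0-1000, 01-010, 010-10, 010001, 01011-, 0110-0, 01101-, 1001-0, 111111}

010001, 111111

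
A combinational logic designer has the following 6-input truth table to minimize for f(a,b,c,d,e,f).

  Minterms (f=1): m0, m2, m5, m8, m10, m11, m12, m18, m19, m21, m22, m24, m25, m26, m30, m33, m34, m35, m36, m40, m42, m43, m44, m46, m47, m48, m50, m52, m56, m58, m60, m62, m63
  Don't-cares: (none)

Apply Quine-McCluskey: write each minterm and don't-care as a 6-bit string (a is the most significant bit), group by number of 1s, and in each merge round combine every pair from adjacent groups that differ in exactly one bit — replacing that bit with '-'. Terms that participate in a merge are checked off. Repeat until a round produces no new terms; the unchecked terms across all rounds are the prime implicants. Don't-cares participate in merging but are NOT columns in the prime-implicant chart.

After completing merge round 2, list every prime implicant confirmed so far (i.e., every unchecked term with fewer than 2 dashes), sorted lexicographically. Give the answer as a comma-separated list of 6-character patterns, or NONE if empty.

size-2^0 implicants → 000000(✓)  000010(✓)  000101(✓)  001000(✓)  001010(✓)  001011(✓)  001100(✓)  010010(✓)  010011(✓)  010101(✓)  010110(✓)  011000(✓)  011001(✓)  011010(✓)  011110(✓)  100001(✓)  100010(✓)  100011(✓)  100100(✓)  101000(✓)  101010(✓)  101011(✓)  101100(✓)  101110(✓)  101111(✓)  110000(✓)  110010(✓)  110100(✓)  111000(✓)  111010(✓)  111100(✓)  111110(✓)  111111(✓)
size-2^1 implicants → -00010(✓)  -01000(✓)  -01010(✓)  -01011(✓)  -01100(✓)  -10010(✓)  -11000(✓)  -11010(✓)  -11110(✓)  0-0010(✓)  0-0101  0-1000(✓)  0-1010(✓)  00-000(✓)  00-010(✓)  0000-0(✓)  001-00(✓)  0010-0(✓)  00101-(✓)  01-010(✓)  01-110(✓)  010-10(✓)  01001-  011-10(✓)  0110-0(✓)  01100-  1-0010(✓)  1-0100(✓)  1-1000(✓)  1-1010(✓)  1-1100(✓)  1-1110(✓)  1-1111(✓)  10-010(✓)  10-011(✓)  10-100(✓)  1000-1  10001-(✓)  101-00(✓)  101-10(✓)  101-11(✓)  1010-0(✓)  10101-(✓)  1011-0(✓)  10111-(✓)  11-000(✓)  11-010(✓)  11-100(✓)  110-00(✓)  1100-0(✓)  111-00(✓)  111-10(✓)  1110-0(✓)  1111-0(✓)  11111-(✓)
size-2^2 implicants → --0010(✓)  --1000(✓)  --1010(✓)  -0-010(✓)  -01-00  -010-0(✓)  -0101-  -1-010(✓)  -11-10  -110-0(✓)  0--010(✓)  0-10-0(✓)  00-0-0  01--10  1--010(✓)  1--100  1-1-00(✓)  1-1-10(✓)  1-10-0(✓)  1-11-0(✓)  1-111-  10-01-  101--0(✓)  101-1-  11--00  11-0-0  111--0(✓)
size-2^3 implicants → ---010  --10-0  1-1--0
Unchecked terms (primes): ---010, --10-0, -01-00, -0101-, -11-10, 0-0101, 00-0-0, 01--10, 01001-, 01100-, 1--100, 1-1--0, 1-111-, 10-01-, 1000-1, 101-1-, 11--00, 11-0-0

0-0101, 01001-, 01100-, 1000-1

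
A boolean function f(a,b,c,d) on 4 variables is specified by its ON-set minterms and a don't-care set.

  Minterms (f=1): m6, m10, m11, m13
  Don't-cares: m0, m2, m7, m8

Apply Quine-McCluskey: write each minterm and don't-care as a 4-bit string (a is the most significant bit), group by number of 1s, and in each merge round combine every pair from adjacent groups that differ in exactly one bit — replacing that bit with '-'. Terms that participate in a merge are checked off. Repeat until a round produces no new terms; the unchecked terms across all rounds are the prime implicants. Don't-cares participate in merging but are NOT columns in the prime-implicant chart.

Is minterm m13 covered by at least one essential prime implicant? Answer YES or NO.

[col 0] 0000*, 0010*, 0110*, 0111*, 1000*, 1010*, 1011*, 1101
[col 1] -000*, -010*, 0-10, 00-0*, 011-, 10-0*, 101-
[col 2] -0-0
Prime implicants: -0-0, 0-10, 011-, 101-, 1101
PI chart (minterm → PIs covering it):
  6 | 0-10,011-
  10 | -0-0,101-
  11 | 101-  (sole → essential)
  13 | 1101  (sole → essential)
Essential prime implicants: 101-, 1101

YES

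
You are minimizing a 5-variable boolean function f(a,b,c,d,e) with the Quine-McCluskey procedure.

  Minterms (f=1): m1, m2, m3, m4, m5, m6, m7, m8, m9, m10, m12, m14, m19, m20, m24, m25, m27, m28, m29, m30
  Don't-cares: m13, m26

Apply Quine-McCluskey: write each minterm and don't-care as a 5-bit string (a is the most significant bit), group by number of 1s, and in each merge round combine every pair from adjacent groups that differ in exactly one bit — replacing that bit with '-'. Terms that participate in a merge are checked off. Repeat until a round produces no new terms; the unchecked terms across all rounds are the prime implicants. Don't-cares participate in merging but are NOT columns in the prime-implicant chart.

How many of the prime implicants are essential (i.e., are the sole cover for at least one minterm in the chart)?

Round 0: 00001✓ 00010✓ 00011✓ 00100✓ 00101✓ 00110✓ 00111✓ 01000✓ 01001✓ 01010✓ 01100✓ 01101✓ 01110✓ 10011✓ 10100✓ 11000✓ 11001✓ 11010✓ 11011✓ 11100✓ 11101✓ 11110✓
Round 1: -0011 -0100✓ -1000✓ -1001✓ -1010✓ -1100✓ -1101✓ -1110✓ 0-001✓ 0-010✓ 0-100✓ 0-101✓ 0-110✓ 00-01✓ 00-10✓ 00-11✓ 000-1✓ 0001-✓ 001-0✓ 001-1✓ 0010-✓ 0011-✓ 01-00✓ 01-01✓ 01-10✓ 010-0✓ 0100-✓ 011-0✓ 0110-✓ 1-011 1-100✓ 11-00✓ 11-01✓ 11-10✓ 110-0✓ 110-1✓ 1100-✓ 1101-✓ 111-0✓ 1110-✓
Round 2: --100 -1-00✓ -1-01✓ -1-10✓ -10-0✓ -100-✓ -11-0✓ -110-✓ 0--01 0--10 0-1-0 0-10- 00--1 00-1- 001-- 01--0✓ 01-0-✓ 11--0✓ 11-0-✓ 110--
Round 3: -1--0 -1-0-
PIs = {--100, -0011, -1--0, -1-0-, 0--01, 0--10, 0-1-0, 0-10-, 00--1, 00-1-, 001--, 1-011, 110--}
Coverage chart:
  m1: 0--01,00--1
  m2: 0--10,00-1-
  m3: -0011,00--1,00-1-
  m4: --100,0-1-0,0-10-,001--
  m5: 0--01,0-10-,00--1,001--
  m6: 0--10,0-1-0,00-1-,001--
  m7: 00--1,00-1-,001--
  m8: -1--0,-1-0-
  m9: -1-0-,0--01
  m10: -1--0,0--10
  m12: --100,-1--0,-1-0-,0-1-0,0-10-
  m14: -1--0,0--10,0-1-0
  m19: -0011,1-011
  m20: --100 ←essential
  m24: -1--0,-1-0-,110--
  m25: -1-0-,110--
  m27: 1-011,110--
  m28: --100,-1--0,-1-0-
  m29: -1-0- ←essential
  m30: -1--0 ←essential
Essential: --100, -1--0, -1-0-

3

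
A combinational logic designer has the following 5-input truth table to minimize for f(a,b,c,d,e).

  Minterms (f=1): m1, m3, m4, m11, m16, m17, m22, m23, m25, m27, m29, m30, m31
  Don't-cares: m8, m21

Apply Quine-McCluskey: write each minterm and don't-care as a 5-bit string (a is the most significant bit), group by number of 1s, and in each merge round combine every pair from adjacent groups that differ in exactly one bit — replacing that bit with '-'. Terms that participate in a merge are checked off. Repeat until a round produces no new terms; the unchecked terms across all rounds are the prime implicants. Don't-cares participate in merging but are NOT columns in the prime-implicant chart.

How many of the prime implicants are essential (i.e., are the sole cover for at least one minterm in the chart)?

3

Round 0: 00001✓ 00011✓ 00100 01000 01011✓ 10000✓ 10001✓ 10101✓ 10110✓ 10111✓ 11001✓ 11011✓ 11101✓ 11110✓ 11111✓
Round 1: -0001 -1011 0-011 000-1 1-001✓ 1-101✓ 1-110✓ 1-111✓ 10-01✓ 1000- 101-1✓ 1011-✓ 11-01✓ 11-11✓ 110-1✓ 111-1✓ 1111-✓
Round 2: 1--01 1-1-1 1-11- 11--1
PIs = {-0001, -1011, 0-011, 000-1, 00100, 01000, 1--01, 1-1-1, 1-11-, 1000-, 11--1}
Coverage chart:
  m1: -0001,000-1
  m3: 0-011,000-1
  m4: 00100 ←essential
  m11: -1011,0-011
  m16: 1000- ←essential
  m17: -0001,1--01,1000-
  m22: 1-11- ←essential
  m23: 1-1-1,1-11-
  m25: 1--01,11--1
  m27: -1011,11--1
  m29: 1--01,1-1-1,11--1
  m30: 1-11- ←essential
  m31: 1-1-1,1-11-,11--1
Essential: 00100, 1-11-, 1000-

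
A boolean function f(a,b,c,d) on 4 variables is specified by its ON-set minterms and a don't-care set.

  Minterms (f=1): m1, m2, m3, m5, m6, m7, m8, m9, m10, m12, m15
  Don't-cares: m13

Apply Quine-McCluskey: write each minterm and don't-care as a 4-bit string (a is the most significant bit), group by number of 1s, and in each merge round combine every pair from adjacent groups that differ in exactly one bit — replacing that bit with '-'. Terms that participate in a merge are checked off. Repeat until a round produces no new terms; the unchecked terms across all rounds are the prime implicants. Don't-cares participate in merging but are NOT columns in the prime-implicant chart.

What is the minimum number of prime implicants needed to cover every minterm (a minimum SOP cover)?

size-2^0 implicants → 0001(✓)  0010(✓)  0011(✓)  0101(✓)  0110(✓)  0111(✓)  1000(✓)  1001(✓)  1010(✓)  1100(✓)  1101(✓)  1111(✓)
size-2^1 implicants → -001(✓)  -010  -101(✓)  -111(✓)  0-01(✓)  0-10(✓)  0-11(✓)  00-1(✓)  001-(✓)  01-1(✓)  011-(✓)  1-00(✓)  1-01(✓)  10-0  100-(✓)  11-1(✓)  110-(✓)
size-2^2 implicants → --01  -1-1  0--1  0-1-  1-0-
Unchecked terms (primes): --01, -010, -1-1, 0--1, 0-1-, 1-0-, 10-0
Minterm coverage:
  m1 ⊆ --01,0--1
  m2 ⊆ -010,0-1-
  m3 ⊆ 0--1,0-1-
  m5 ⊆ --01,-1-1,0--1
  m6 ⊆ 0-1- [E]
  m7 ⊆ -1-1,0--1,0-1-
  m8 ⊆ 1-0-,10-0
  m9 ⊆ --01,1-0-
  m10 ⊆ -010,10-0
  m12 ⊆ 1-0- [E]
  m15 ⊆ -1-1 [E]
E = {-1-1, 0-1-, 1-0-}
Petrick residual → --01, -010
Cover = c'd + b'cd' + bd + a'c + ac'  |cover|=5

5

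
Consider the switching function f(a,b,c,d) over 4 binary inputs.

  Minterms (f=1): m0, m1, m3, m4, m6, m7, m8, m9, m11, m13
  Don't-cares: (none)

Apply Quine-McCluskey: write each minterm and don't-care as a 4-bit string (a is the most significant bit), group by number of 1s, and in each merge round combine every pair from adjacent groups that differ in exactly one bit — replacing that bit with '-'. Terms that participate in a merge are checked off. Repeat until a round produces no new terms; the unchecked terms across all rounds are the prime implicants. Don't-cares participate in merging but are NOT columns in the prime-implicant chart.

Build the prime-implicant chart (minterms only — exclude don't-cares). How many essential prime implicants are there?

3

Round 0: 0000✓ 0001✓ 0011✓ 0100✓ 0110✓ 0111✓ 1000✓ 1001✓ 1011✓ 1101✓
Round 1: -000✓ -001✓ -011✓ 0-00 0-11 00-1✓ 000-✓ 01-0 011- 1-01 10-1✓ 100-✓
Round 2: -0-1 -00-
PIs = {-0-1, -00-, 0-00, 0-11, 01-0, 011-, 1-01}
Coverage chart:
  m0: -00-,0-00
  m1: -0-1,-00-
  m3: -0-1,0-11
  m4: 0-00,01-0
  m6: 01-0,011-
  m7: 0-11,011-
  m8: -00- ←essential
  m9: -0-1,-00-,1-01
  m11: -0-1 ←essential
  m13: 1-01 ←essential
Essential: -0-1, -00-, 1-01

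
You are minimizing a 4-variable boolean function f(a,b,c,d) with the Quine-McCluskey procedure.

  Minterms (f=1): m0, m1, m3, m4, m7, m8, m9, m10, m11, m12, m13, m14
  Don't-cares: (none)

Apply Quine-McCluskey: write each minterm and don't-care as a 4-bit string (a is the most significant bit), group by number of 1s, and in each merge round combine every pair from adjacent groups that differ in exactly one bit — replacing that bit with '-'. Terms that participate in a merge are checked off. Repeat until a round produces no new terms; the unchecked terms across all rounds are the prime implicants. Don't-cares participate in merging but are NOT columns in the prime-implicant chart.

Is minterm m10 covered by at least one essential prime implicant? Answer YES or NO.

Round 0: 0000✓ 0001✓ 0011✓ 0100✓ 0111✓ 1000✓ 1001✓ 1010✓ 1011✓ 1100✓ 1101✓ 1110✓
Round 1: -000✓ -001✓ -011✓ -100✓ 0-00✓ 0-11 00-1✓ 000-✓ 1-00✓ 1-01✓ 1-10✓ 10-0✓ 10-1✓ 100-✓ 101-✓ 11-0✓ 110-✓
Round 2: --00 -0-1 -00- 1--0 1-0- 10--
PIs = {--00, -0-1, -00-, 0-11, 1--0, 1-0-, 10--}
Coverage chart:
  m0: --00,-00-
  m1: -0-1,-00-
  m3: -0-1,0-11
  m4: --00 ←essential
  m7: 0-11 ←essential
  m8: --00,-00-,1--0,1-0-,10--
  m9: -0-1,-00-,1-0-,10--
  m10: 1--0,10--
  m11: -0-1,10--
  m12: --00,1--0,1-0-
  m13: 1-0- ←essential
  m14: 1--0 ←essential
Essential: --00, 0-11, 1--0, 1-0-

YES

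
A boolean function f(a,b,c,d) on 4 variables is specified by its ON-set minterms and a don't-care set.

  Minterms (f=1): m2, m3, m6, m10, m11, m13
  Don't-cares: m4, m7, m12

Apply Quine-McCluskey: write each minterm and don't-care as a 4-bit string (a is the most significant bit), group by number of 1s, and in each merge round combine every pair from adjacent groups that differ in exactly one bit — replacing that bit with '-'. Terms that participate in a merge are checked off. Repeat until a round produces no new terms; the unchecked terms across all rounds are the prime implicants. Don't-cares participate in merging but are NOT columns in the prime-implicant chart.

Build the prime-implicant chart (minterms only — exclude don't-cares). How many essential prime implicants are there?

Round 0: 0010✓ 0011✓ 0100✓ 0110✓ 0111✓ 1010✓ 1011✓ 1100✓ 1101✓
Round 1: -010✓ -011✓ -100 0-10✓ 0-11✓ 001-✓ 01-0 011-✓ 101-✓ 110-
Round 2: -01- 0-1-
PIs = {-01-, -100, 0-1-, 01-0, 110-}
Coverage chart:
  m2: -01-,0-1-
  m3: -01-,0-1-
  m6: 0-1-,01-0
  m10: -01- ←essential
  m11: -01- ←essential
  m13: 110- ←essential
Essential: -01-, 110-

2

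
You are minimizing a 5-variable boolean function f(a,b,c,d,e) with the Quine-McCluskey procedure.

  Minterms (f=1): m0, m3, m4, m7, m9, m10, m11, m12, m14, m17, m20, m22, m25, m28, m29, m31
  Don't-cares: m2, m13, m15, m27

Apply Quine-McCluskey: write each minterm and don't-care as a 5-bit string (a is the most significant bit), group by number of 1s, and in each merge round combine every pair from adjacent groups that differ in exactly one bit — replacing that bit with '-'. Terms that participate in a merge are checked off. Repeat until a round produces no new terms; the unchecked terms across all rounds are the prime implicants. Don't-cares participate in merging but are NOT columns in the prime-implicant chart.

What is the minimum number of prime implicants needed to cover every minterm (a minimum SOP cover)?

7

[col 0] 00000*, 00010*, 00011*, 00100*, 00111*, 01001*, 01010*, 01011*, 01100*, 01101*, 01110*, 01111*, 10001*, 10100*, 10110*, 11001*, 11011*, 11100*, 11101*, 11111*
[col 1] -0100*, -1001*, -1011*, -1100*, -1101*, -1111*, 0-010*, 0-011*, 0-100*, 0-111*, 00-00, 00-11*, 000-0, 0001-*, 01-01*, 01-10*, 01-11*, 010-1*, 0101-*, 011-0*, 011-1*, 0110-*, 0111-*, 1-001, 1-100*, 101-0, 11-01*, 11-11*, 110-1*, 111-1*, 1110-*
[col 2] --100, -1-01*, -1-11*, -10-1*, -11-1*, -110-, 0--11, 0-01-, 01--1*, 01-1-, 011--, 11--1*
[col 3] -1--1
Prime implicants: --100, -1--1, -110-, 0--11, 0-01-, 00-00, 000-0, 01-1-, 011--, 1-001, 101-0
PI chart (minterm → PIs covering it):
  0 | 00-00,000-0
  3 | 0--11,0-01-
  4 | --100,00-00
  7 | 0--11  (sole → essential)
  9 | -1--1  (sole → essential)
  10 | 0-01-,01-1-
  11 | -1--1,0--11,0-01-,01-1-
  12 | --100,-110-,011--
  14 | 01-1-,011--
  17 | 1-001  (sole → essential)
  20 | --100,101-0
  22 | 101-0  (sole → essential)
  25 | -1--1,1-001
  28 | --100,-110-
  29 | -1--1,-110-
  31 | -1--1  (sole → essential)
Essential prime implicants: -1--1, 0--11, 1-001, 101-0
Petrick residual → --100, 00-00, 01-1-
Minimum SOP uses 7 PIs: cd'e' + be + a'de + a'b'd'e' + a'bd + ac'd'e + ab'ce'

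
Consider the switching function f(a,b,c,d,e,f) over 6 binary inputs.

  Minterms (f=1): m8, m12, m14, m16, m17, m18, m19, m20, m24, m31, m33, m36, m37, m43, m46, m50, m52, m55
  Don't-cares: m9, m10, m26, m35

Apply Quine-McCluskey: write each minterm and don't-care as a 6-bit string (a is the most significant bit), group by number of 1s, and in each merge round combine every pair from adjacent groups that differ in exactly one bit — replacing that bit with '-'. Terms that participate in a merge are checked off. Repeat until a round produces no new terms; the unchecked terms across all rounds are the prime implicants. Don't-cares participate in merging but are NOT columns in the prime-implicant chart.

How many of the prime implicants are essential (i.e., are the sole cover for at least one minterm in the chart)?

7

Round 0: 001000✓ 001001✓ 001010✓ 001100✓ 001110✓ 010000✓ 010001✓ 010010✓ 010011✓ 010100✓ 011000✓ 011010✓ 011111 100001✓ 100011✓ 100100✓ 100101✓ 101011✓ 101110✓ 110010✓ 110100✓ 110111
Round 1: -01110 -10010 -10100 0-1000✓ 0-1010✓ 001-00✓ 001-10✓ 0010-0✓ 00100- 0011-0✓ 01-000✓ 01-010✓ 010-00 0100-0✓ 0100-1✓ 01000-✓ 01001-✓ 0110-0✓ 1-0100 10-011 100-01 1000-1 10010-
Round 2: 0-10-0 001--0 01-0-0 0100--
PIs = {-01110, -10010, -10100, 0-10-0, 001--0, 00100-, 01-0-0, 010-00, 0100--, 011111, 1-0100, 10-011, 100-01, 1000-1, 10010-, 110111}
Coverage chart:
  m8: 0-10-0,001--0,00100-
  m12: 001--0 ←essential
  m14: -01110,001--0
  m16: 01-0-0,010-00,0100--
  m17: 0100-- ←essential
  m18: -10010,01-0-0,0100--
  m19: 0100-- ←essential
  m20: -10100,010-00
  m24: 0-10-0,01-0-0
  m31: 011111 ←essential
  m33: 100-01,1000-1
  m36: 1-0100,10010-
  m37: 100-01,10010-
  m43: 10-011 ←essential
  m46: -01110 ←essential
  m50: -10010 ←essential
  m52: -10100,1-0100
  m55: 110111 ←essential
Essential: -01110, -10010, 001--0, 0100--, 011111, 10-011, 110111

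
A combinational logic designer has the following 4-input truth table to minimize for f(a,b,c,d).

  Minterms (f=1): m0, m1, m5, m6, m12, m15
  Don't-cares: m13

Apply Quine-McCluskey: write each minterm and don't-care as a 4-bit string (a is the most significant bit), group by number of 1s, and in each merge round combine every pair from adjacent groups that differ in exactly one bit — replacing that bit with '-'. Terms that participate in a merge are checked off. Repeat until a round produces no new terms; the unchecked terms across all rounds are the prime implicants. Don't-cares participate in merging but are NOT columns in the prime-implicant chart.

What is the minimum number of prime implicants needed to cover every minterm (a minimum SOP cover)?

Round 0: 0000✓ 0001✓ 0101✓ 0110 1100✓ 1101✓ 1111✓
Round 1: -101 0-01 000- 11-1 110-
PIs = {-101, 0-01, 000-, 0110, 11-1, 110-}
Coverage chart:
  m0: 000- ←essential
  m1: 0-01,000-
  m5: -101,0-01
  m6: 0110 ←essential
  m12: 110- ←essential
  m15: 11-1 ←essential
Essential: 000-, 0110, 11-1, 110-
Petrick residual → -101
Min cover (5 terms): bc'd + a'b'c' + a'bcd' + abd + abc'

5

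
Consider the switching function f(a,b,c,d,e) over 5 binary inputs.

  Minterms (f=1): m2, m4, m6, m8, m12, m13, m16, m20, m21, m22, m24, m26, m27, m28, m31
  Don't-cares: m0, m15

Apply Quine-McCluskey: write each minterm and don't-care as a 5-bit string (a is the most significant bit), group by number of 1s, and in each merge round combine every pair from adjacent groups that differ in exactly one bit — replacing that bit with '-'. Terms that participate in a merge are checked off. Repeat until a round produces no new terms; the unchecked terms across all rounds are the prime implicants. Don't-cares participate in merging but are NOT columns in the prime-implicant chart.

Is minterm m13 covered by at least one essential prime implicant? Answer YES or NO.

size-2^0 implicants → 00000(✓)  00010(✓)  00100(✓)  00110(✓)  01000(✓)  01100(✓)  01101(✓)  01111(✓)  10000(✓)  10100(✓)  10101(✓)  10110(✓)  11000(✓)  11010(✓)  11011(✓)  11100(✓)  11111(✓)
size-2^1 implicants → -0000(✓)  -0100(✓)  -0110(✓)  -1000(✓)  -1100(✓)  -1111  0-000(✓)  0-100(✓)  00-00(✓)  00-10(✓)  000-0(✓)  001-0(✓)  01-00(✓)  011-1  0110-  1-000(✓)  1-100(✓)  10-00(✓)  101-0(✓)  1010-  11-00(✓)  11-11  110-0  1101-
size-2^2 implicants → --000(✓)  --100(✓)  -0-00(✓)  -01-0  -1-00(✓)  0--00(✓)  00--0  1--00(✓)
size-2^3 implicants → ---00
Unchecked terms (primes): ---00, -01-0, -1111, 00--0, 011-1, 0110-, 1010-, 11-11, 110-0, 1101-
Minterm coverage:
  m2 ⊆ 00--0 [E]
  m4 ⊆ ---00,-01-0,00--0
  m6 ⊆ -01-0,00--0
  m8 ⊆ ---00 [E]
  m12 ⊆ ---00,0110-
  m13 ⊆ 011-1,0110-
  m16 ⊆ ---00 [E]
  m20 ⊆ ---00,-01-0,1010-
  m21 ⊆ 1010- [E]
  m22 ⊆ -01-0 [E]
  m24 ⊆ ---00,110-0
  m26 ⊆ 110-0,1101-
  m27 ⊆ 11-11,1101-
  m28 ⊆ ---00 [E]
  m31 ⊆ -1111,11-11
E = {---00, -01-0, 00--0, 1010-}

NO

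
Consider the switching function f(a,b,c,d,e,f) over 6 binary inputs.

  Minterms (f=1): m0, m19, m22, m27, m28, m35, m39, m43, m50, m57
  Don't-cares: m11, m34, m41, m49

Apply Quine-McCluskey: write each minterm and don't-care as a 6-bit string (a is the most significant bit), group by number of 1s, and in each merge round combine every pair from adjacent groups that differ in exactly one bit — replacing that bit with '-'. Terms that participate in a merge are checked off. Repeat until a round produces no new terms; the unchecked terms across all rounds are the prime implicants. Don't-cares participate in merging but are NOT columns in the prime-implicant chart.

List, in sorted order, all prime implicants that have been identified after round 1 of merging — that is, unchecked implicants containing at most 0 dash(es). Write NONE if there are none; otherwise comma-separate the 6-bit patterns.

000000, 010110, 011100

Round 0: 000000 001011✓ 010011✓ 010110 011011✓ 011100 100010✓ 100011✓ 100111✓ 101001✓ 101011✓ 110001✓ 110010✓ 111001✓
Round 1: -01011 0-1011 01-011 1-0010 1-1001 10-011 100-11 10001- 1010-1 11-001
PIs = {-01011, 0-1011, 000000, 01-011, 010110, 011100, 1-0010, 1-1001, 10-011, 100-11, 10001-, 1010-1, 11-001}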